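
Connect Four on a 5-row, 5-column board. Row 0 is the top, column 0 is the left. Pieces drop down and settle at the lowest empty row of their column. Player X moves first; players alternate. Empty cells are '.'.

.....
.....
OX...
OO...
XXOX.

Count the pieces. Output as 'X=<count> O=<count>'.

X=4 O=4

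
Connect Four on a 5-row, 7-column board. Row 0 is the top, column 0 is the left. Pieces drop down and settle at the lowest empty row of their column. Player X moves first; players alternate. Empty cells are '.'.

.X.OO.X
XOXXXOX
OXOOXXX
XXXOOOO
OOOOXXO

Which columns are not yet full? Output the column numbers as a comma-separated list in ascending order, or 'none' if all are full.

Answer: 0,2,5

Derivation:
col 0: top cell = '.' → open
col 1: top cell = 'X' → FULL
col 2: top cell = '.' → open
col 3: top cell = 'O' → FULL
col 4: top cell = 'O' → FULL
col 5: top cell = '.' → open
col 6: top cell = 'X' → FULL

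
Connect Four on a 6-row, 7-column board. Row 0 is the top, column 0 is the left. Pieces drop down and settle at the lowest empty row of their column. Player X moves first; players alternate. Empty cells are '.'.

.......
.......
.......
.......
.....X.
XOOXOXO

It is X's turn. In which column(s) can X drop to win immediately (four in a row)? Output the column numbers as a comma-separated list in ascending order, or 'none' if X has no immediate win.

col 0: drop X → no win
col 1: drop X → no win
col 2: drop X → no win
col 3: drop X → no win
col 4: drop X → no win
col 5: drop X → no win
col 6: drop X → no win

Answer: none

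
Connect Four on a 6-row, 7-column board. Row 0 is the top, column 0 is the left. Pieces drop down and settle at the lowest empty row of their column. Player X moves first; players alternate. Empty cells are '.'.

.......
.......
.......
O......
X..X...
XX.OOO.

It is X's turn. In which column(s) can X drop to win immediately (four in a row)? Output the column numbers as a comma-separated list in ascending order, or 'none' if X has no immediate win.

Answer: none

Derivation:
col 0: drop X → no win
col 1: drop X → no win
col 2: drop X → no win
col 3: drop X → no win
col 4: drop X → no win
col 5: drop X → no win
col 6: drop X → no win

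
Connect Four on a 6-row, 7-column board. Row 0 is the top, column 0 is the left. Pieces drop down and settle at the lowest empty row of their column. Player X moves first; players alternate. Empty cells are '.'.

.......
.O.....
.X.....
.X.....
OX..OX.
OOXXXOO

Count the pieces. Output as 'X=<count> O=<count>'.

X=7 O=7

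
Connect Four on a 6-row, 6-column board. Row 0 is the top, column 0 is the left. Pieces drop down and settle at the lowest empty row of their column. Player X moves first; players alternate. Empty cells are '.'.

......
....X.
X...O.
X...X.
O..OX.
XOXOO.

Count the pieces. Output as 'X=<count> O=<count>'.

X=7 O=6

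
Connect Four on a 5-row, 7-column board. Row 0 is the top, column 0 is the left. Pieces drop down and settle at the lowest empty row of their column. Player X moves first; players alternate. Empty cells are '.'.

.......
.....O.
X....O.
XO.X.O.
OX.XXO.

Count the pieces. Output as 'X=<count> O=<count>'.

X=6 O=6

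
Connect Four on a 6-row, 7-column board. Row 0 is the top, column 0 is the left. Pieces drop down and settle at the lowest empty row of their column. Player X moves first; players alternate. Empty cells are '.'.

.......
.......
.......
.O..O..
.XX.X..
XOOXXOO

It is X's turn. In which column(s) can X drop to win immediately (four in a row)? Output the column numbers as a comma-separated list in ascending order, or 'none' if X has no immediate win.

Answer: 3

Derivation:
col 0: drop X → no win
col 1: drop X → no win
col 2: drop X → no win
col 3: drop X → WIN!
col 4: drop X → no win
col 5: drop X → no win
col 6: drop X → no win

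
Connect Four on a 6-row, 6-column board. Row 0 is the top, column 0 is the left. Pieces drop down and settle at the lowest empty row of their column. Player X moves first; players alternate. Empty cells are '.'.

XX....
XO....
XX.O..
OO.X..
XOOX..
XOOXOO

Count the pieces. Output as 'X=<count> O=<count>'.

X=10 O=10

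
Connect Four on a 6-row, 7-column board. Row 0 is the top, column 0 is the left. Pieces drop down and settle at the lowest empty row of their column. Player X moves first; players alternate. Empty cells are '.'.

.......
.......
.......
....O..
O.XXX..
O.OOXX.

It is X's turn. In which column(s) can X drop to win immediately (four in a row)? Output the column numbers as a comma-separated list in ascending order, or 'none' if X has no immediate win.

col 0: drop X → no win
col 1: drop X → no win
col 2: drop X → no win
col 3: drop X → no win
col 4: drop X → no win
col 5: drop X → WIN!
col 6: drop X → no win

Answer: 5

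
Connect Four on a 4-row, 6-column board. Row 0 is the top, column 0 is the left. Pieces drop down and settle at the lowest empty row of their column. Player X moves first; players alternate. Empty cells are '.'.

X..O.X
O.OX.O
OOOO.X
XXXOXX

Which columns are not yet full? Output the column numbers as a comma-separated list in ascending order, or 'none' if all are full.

Answer: 1,2,4

Derivation:
col 0: top cell = 'X' → FULL
col 1: top cell = '.' → open
col 2: top cell = '.' → open
col 3: top cell = 'O' → FULL
col 4: top cell = '.' → open
col 5: top cell = 'X' → FULL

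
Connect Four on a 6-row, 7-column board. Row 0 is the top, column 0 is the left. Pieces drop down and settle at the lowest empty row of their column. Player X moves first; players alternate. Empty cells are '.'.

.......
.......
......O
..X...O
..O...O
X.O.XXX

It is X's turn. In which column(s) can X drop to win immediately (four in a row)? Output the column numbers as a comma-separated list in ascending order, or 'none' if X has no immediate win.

col 0: drop X → no win
col 1: drop X → no win
col 2: drop X → no win
col 3: drop X → WIN!
col 4: drop X → no win
col 5: drop X → no win
col 6: drop X → no win

Answer: 3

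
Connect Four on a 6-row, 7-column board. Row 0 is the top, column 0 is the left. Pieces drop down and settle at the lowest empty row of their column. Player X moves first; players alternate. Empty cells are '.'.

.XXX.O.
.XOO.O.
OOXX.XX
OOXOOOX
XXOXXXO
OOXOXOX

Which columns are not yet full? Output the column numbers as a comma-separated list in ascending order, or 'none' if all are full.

Answer: 0,4,6

Derivation:
col 0: top cell = '.' → open
col 1: top cell = 'X' → FULL
col 2: top cell = 'X' → FULL
col 3: top cell = 'X' → FULL
col 4: top cell = '.' → open
col 5: top cell = 'O' → FULL
col 6: top cell = '.' → open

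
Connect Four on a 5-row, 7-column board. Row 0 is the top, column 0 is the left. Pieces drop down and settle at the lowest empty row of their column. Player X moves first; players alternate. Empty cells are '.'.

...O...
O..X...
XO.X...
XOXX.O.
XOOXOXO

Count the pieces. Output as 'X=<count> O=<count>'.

X=9 O=9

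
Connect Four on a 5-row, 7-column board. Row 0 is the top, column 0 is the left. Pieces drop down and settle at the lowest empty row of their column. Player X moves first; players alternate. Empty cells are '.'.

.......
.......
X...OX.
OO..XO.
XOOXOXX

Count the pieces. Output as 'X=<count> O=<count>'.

X=7 O=7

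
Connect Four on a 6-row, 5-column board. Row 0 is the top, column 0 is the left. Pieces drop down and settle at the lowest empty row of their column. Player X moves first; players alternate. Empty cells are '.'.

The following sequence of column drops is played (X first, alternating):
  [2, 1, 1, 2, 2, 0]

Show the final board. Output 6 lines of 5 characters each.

Answer: .....
.....
.....
..X..
.XO..
OOX..

Derivation:
Move 1: X drops in col 2, lands at row 5
Move 2: O drops in col 1, lands at row 5
Move 3: X drops in col 1, lands at row 4
Move 4: O drops in col 2, lands at row 4
Move 5: X drops in col 2, lands at row 3
Move 6: O drops in col 0, lands at row 5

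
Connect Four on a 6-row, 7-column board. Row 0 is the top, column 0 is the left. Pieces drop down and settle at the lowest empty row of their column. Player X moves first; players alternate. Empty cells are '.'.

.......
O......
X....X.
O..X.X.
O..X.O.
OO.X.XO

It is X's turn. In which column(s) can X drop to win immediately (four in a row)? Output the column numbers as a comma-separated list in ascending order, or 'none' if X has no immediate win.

Answer: 3

Derivation:
col 0: drop X → no win
col 1: drop X → no win
col 2: drop X → no win
col 3: drop X → WIN!
col 4: drop X → no win
col 5: drop X → no win
col 6: drop X → no win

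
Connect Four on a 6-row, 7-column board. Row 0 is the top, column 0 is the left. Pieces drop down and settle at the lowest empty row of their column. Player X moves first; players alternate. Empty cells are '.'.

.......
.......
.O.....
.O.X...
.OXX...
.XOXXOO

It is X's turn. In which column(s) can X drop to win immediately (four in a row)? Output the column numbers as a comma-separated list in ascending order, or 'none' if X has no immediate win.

col 0: drop X → no win
col 1: drop X → no win
col 2: drop X → no win
col 3: drop X → WIN!
col 4: drop X → no win
col 5: drop X → no win
col 6: drop X → no win

Answer: 3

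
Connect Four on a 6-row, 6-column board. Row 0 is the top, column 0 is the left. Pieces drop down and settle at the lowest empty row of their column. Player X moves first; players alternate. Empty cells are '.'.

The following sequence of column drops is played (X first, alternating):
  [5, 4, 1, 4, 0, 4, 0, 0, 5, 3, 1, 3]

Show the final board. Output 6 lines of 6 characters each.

Move 1: X drops in col 5, lands at row 5
Move 2: O drops in col 4, lands at row 5
Move 3: X drops in col 1, lands at row 5
Move 4: O drops in col 4, lands at row 4
Move 5: X drops in col 0, lands at row 5
Move 6: O drops in col 4, lands at row 3
Move 7: X drops in col 0, lands at row 4
Move 8: O drops in col 0, lands at row 3
Move 9: X drops in col 5, lands at row 4
Move 10: O drops in col 3, lands at row 5
Move 11: X drops in col 1, lands at row 4
Move 12: O drops in col 3, lands at row 4

Answer: ......
......
......
O...O.
XX.OOX
XX.OOX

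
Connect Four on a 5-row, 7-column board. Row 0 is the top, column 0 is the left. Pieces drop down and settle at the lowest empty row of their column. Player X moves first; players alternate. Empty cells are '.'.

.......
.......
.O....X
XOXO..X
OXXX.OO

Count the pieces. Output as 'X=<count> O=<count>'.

X=7 O=6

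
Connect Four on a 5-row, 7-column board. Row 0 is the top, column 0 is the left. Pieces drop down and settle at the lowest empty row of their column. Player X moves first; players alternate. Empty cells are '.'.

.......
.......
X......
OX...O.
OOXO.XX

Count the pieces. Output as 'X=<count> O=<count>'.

X=5 O=5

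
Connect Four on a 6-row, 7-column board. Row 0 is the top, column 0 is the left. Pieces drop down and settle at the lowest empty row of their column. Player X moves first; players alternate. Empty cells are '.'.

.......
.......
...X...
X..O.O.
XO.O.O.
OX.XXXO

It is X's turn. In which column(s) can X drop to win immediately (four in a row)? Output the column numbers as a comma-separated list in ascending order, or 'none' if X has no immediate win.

Answer: 2

Derivation:
col 0: drop X → no win
col 1: drop X → no win
col 2: drop X → WIN!
col 3: drop X → no win
col 4: drop X → no win
col 5: drop X → no win
col 6: drop X → no win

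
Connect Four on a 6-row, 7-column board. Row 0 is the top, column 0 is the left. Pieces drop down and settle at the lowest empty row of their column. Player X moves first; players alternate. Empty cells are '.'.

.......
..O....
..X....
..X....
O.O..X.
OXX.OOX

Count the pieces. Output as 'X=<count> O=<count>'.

X=6 O=6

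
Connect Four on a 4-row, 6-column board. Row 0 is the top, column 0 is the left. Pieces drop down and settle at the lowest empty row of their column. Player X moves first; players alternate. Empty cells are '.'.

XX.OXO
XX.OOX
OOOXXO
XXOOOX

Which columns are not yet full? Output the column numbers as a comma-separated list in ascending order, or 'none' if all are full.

col 0: top cell = 'X' → FULL
col 1: top cell = 'X' → FULL
col 2: top cell = '.' → open
col 3: top cell = 'O' → FULL
col 4: top cell = 'X' → FULL
col 5: top cell = 'O' → FULL

Answer: 2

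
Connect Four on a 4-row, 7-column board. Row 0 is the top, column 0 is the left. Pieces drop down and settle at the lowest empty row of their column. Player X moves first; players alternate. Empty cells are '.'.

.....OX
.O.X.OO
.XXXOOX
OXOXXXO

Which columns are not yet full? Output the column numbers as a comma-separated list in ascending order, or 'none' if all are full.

Answer: 0,1,2,3,4

Derivation:
col 0: top cell = '.' → open
col 1: top cell = '.' → open
col 2: top cell = '.' → open
col 3: top cell = '.' → open
col 4: top cell = '.' → open
col 5: top cell = 'O' → FULL
col 6: top cell = 'X' → FULL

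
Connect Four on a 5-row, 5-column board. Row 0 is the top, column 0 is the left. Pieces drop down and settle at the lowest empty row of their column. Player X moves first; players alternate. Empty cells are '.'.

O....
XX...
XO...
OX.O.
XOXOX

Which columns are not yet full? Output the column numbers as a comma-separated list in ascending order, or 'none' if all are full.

Answer: 1,2,3,4

Derivation:
col 0: top cell = 'O' → FULL
col 1: top cell = '.' → open
col 2: top cell = '.' → open
col 3: top cell = '.' → open
col 4: top cell = '.' → open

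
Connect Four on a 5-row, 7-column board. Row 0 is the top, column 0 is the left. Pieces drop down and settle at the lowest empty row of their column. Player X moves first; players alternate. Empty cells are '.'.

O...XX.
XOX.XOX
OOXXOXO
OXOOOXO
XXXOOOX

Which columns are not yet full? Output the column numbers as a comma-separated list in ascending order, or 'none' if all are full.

col 0: top cell = 'O' → FULL
col 1: top cell = '.' → open
col 2: top cell = '.' → open
col 3: top cell = '.' → open
col 4: top cell = 'X' → FULL
col 5: top cell = 'X' → FULL
col 6: top cell = '.' → open

Answer: 1,2,3,6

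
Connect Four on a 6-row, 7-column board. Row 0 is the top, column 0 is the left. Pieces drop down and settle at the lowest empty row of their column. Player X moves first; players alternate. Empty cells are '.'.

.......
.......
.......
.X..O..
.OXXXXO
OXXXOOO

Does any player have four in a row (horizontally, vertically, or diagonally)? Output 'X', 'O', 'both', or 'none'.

X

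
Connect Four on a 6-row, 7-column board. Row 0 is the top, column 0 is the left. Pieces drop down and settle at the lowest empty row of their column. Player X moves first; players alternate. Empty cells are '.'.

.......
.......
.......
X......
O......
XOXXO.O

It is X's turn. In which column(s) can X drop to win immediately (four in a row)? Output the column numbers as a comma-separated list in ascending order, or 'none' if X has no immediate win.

Answer: none

Derivation:
col 0: drop X → no win
col 1: drop X → no win
col 2: drop X → no win
col 3: drop X → no win
col 4: drop X → no win
col 5: drop X → no win
col 6: drop X → no win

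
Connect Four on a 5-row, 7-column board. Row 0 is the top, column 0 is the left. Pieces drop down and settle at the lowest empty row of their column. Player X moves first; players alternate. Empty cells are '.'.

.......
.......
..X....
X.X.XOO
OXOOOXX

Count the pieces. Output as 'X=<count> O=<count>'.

X=7 O=6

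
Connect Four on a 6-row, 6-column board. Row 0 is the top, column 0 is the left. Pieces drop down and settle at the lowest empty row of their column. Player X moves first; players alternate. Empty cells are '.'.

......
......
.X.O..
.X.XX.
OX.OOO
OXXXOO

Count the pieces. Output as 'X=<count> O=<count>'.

X=8 O=8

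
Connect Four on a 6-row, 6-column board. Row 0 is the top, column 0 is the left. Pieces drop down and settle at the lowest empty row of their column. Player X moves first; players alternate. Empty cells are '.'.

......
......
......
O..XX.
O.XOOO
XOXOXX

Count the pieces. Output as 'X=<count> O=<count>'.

X=7 O=7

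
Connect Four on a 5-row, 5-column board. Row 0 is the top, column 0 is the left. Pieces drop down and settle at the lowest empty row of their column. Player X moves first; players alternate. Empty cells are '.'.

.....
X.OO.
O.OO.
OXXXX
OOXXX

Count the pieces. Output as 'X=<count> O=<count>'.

X=8 O=8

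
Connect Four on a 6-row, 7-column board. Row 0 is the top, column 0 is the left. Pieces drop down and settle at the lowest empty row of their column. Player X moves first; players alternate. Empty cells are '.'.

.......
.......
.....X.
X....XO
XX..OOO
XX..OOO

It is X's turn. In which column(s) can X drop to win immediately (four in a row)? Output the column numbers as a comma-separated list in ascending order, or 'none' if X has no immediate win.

Answer: 0

Derivation:
col 0: drop X → WIN!
col 1: drop X → no win
col 2: drop X → no win
col 3: drop X → no win
col 4: drop X → no win
col 5: drop X → no win
col 6: drop X → no win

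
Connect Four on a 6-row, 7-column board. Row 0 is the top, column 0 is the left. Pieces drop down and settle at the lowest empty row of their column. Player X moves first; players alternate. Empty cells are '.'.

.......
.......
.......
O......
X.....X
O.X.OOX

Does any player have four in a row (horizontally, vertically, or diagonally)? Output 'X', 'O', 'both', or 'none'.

none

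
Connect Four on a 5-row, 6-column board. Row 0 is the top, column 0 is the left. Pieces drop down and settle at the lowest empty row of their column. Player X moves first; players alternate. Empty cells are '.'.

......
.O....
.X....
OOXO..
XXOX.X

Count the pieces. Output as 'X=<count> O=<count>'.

X=6 O=5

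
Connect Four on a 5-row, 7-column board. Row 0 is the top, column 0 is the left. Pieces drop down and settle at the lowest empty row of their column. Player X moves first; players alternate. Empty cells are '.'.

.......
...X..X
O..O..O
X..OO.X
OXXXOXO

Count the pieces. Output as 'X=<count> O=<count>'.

X=8 O=8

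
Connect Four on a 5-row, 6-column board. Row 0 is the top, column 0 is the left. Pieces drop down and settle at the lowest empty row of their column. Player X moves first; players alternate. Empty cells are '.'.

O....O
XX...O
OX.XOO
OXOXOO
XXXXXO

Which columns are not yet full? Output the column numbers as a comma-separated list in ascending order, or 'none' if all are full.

col 0: top cell = 'O' → FULL
col 1: top cell = '.' → open
col 2: top cell = '.' → open
col 3: top cell = '.' → open
col 4: top cell = '.' → open
col 5: top cell = 'O' → FULL

Answer: 1,2,3,4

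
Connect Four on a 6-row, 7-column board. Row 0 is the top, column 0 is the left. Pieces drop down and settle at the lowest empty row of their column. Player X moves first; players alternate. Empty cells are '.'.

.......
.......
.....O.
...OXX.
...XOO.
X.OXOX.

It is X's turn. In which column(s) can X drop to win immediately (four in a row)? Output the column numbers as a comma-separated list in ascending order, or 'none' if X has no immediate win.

col 0: drop X → no win
col 1: drop X → no win
col 2: drop X → no win
col 3: drop X → no win
col 4: drop X → no win
col 5: drop X → no win
col 6: drop X → no win

Answer: none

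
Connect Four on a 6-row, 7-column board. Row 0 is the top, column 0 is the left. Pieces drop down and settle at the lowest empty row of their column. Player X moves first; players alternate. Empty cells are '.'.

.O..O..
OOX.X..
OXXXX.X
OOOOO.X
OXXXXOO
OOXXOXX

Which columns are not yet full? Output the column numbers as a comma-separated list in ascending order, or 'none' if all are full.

Answer: 0,2,3,5,6

Derivation:
col 0: top cell = '.' → open
col 1: top cell = 'O' → FULL
col 2: top cell = '.' → open
col 3: top cell = '.' → open
col 4: top cell = 'O' → FULL
col 5: top cell = '.' → open
col 6: top cell = '.' → open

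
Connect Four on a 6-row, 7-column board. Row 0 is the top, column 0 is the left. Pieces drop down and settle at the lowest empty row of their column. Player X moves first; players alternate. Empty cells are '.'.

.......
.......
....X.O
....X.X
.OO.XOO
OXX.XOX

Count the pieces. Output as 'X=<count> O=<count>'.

X=8 O=7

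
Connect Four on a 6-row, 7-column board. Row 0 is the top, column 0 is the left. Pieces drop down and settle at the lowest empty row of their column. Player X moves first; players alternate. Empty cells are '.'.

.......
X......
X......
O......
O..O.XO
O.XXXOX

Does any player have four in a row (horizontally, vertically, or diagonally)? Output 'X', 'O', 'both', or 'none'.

none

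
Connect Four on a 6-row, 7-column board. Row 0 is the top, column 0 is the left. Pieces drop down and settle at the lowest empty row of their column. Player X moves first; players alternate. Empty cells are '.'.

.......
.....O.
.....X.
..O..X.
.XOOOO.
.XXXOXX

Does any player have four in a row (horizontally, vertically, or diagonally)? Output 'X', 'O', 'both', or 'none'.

O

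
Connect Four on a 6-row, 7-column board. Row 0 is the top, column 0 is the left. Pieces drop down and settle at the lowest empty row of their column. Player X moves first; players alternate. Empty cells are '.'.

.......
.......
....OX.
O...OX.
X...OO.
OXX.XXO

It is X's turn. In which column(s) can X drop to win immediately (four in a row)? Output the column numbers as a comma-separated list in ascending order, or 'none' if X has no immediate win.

col 0: drop X → no win
col 1: drop X → no win
col 2: drop X → no win
col 3: drop X → WIN!
col 4: drop X → no win
col 5: drop X → no win
col 6: drop X → no win

Answer: 3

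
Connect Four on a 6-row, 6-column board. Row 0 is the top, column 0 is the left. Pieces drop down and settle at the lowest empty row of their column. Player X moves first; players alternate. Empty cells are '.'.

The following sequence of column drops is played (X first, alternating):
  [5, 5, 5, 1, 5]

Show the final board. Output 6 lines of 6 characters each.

Move 1: X drops in col 5, lands at row 5
Move 2: O drops in col 5, lands at row 4
Move 3: X drops in col 5, lands at row 3
Move 4: O drops in col 1, lands at row 5
Move 5: X drops in col 5, lands at row 2

Answer: ......
......
.....X
.....X
.....O
.O...X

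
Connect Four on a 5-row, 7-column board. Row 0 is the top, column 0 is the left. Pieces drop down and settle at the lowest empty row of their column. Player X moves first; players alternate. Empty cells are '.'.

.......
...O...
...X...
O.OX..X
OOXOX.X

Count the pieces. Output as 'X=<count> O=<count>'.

X=6 O=6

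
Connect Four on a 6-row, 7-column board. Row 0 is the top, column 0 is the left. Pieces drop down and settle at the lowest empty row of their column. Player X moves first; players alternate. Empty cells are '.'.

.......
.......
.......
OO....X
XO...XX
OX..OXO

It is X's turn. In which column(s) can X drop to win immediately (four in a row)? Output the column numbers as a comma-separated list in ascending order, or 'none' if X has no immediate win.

Answer: none

Derivation:
col 0: drop X → no win
col 1: drop X → no win
col 2: drop X → no win
col 3: drop X → no win
col 4: drop X → no win
col 5: drop X → no win
col 6: drop X → no win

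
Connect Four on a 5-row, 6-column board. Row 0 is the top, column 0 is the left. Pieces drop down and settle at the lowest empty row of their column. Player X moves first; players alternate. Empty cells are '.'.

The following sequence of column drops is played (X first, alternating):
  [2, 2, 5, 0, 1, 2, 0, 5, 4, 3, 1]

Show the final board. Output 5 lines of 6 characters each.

Move 1: X drops in col 2, lands at row 4
Move 2: O drops in col 2, lands at row 3
Move 3: X drops in col 5, lands at row 4
Move 4: O drops in col 0, lands at row 4
Move 5: X drops in col 1, lands at row 4
Move 6: O drops in col 2, lands at row 2
Move 7: X drops in col 0, lands at row 3
Move 8: O drops in col 5, lands at row 3
Move 9: X drops in col 4, lands at row 4
Move 10: O drops in col 3, lands at row 4
Move 11: X drops in col 1, lands at row 3

Answer: ......
......
..O...
XXO..O
OXXOXX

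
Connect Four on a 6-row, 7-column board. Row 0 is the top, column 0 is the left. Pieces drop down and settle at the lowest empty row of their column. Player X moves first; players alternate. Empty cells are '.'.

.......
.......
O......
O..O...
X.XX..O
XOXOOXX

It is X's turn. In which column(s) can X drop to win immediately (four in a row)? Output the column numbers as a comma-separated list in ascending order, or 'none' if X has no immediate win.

Answer: 1

Derivation:
col 0: drop X → no win
col 1: drop X → WIN!
col 2: drop X → no win
col 3: drop X → no win
col 4: drop X → no win
col 5: drop X → no win
col 6: drop X → no win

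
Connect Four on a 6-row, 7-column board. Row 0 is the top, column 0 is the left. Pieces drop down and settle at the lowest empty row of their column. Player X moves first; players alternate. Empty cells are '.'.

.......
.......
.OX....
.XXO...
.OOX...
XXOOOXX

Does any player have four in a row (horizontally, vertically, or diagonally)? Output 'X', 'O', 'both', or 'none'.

none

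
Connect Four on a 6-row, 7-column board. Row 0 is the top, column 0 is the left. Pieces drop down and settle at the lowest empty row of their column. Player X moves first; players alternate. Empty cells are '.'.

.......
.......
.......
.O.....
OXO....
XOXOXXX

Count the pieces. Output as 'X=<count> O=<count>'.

X=6 O=5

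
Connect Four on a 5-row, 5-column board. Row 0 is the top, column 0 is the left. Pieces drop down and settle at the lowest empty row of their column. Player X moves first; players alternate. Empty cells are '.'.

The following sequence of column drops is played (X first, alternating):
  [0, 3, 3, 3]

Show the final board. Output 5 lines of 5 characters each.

Answer: .....
.....
...O.
...X.
X..O.

Derivation:
Move 1: X drops in col 0, lands at row 4
Move 2: O drops in col 3, lands at row 4
Move 3: X drops in col 3, lands at row 3
Move 4: O drops in col 3, lands at row 2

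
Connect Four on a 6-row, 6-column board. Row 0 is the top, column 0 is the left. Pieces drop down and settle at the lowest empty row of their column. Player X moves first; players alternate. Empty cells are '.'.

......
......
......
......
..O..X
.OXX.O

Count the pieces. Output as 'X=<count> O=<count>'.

X=3 O=3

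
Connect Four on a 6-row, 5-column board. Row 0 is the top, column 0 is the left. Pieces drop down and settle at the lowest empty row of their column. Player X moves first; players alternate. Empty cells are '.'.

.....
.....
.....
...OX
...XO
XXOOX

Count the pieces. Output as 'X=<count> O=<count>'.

X=5 O=4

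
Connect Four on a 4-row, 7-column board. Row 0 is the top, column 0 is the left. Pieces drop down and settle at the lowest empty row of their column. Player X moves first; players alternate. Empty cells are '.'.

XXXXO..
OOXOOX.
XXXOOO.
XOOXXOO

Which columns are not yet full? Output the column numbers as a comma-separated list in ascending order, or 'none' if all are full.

col 0: top cell = 'X' → FULL
col 1: top cell = 'X' → FULL
col 2: top cell = 'X' → FULL
col 3: top cell = 'X' → FULL
col 4: top cell = 'O' → FULL
col 5: top cell = '.' → open
col 6: top cell = '.' → open

Answer: 5,6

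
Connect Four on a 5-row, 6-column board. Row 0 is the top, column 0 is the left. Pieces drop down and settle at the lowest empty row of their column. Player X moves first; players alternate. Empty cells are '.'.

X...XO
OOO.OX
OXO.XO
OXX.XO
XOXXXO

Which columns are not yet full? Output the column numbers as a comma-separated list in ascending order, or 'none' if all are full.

Answer: 1,2,3

Derivation:
col 0: top cell = 'X' → FULL
col 1: top cell = '.' → open
col 2: top cell = '.' → open
col 3: top cell = '.' → open
col 4: top cell = 'X' → FULL
col 5: top cell = 'O' → FULL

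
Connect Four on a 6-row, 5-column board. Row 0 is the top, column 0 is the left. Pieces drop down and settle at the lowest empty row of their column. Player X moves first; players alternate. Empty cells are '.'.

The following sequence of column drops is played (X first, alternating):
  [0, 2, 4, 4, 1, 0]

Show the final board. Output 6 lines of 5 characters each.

Answer: .....
.....
.....
.....
O...O
XXO.X

Derivation:
Move 1: X drops in col 0, lands at row 5
Move 2: O drops in col 2, lands at row 5
Move 3: X drops in col 4, lands at row 5
Move 4: O drops in col 4, lands at row 4
Move 5: X drops in col 1, lands at row 5
Move 6: O drops in col 0, lands at row 4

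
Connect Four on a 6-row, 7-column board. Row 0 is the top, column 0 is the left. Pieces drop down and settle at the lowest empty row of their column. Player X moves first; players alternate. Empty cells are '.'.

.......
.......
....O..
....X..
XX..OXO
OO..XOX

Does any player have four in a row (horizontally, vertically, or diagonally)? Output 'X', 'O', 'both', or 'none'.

none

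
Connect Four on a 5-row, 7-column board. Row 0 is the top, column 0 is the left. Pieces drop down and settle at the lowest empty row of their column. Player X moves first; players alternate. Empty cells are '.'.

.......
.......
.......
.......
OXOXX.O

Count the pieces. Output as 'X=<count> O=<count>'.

X=3 O=3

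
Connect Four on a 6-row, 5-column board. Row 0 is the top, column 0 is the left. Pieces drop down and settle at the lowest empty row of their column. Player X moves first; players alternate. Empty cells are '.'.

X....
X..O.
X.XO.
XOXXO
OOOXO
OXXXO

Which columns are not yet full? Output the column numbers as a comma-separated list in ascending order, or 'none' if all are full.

col 0: top cell = 'X' → FULL
col 1: top cell = '.' → open
col 2: top cell = '.' → open
col 3: top cell = '.' → open
col 4: top cell = '.' → open

Answer: 1,2,3,4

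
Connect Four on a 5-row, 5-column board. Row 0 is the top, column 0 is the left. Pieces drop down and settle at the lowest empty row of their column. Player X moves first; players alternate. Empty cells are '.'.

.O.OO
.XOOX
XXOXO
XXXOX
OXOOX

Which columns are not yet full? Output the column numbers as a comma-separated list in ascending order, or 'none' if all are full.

col 0: top cell = '.' → open
col 1: top cell = 'O' → FULL
col 2: top cell = '.' → open
col 3: top cell = 'O' → FULL
col 4: top cell = 'O' → FULL

Answer: 0,2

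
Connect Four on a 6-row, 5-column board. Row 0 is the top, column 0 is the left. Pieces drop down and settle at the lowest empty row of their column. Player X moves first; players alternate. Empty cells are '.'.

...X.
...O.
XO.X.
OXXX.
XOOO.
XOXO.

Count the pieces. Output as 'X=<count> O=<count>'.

X=9 O=8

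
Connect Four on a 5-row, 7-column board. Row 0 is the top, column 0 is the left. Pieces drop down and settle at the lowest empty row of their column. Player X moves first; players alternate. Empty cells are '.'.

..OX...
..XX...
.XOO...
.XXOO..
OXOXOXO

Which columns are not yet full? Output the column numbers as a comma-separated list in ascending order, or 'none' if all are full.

col 0: top cell = '.' → open
col 1: top cell = '.' → open
col 2: top cell = 'O' → FULL
col 3: top cell = 'X' → FULL
col 4: top cell = '.' → open
col 5: top cell = '.' → open
col 6: top cell = '.' → open

Answer: 0,1,4,5,6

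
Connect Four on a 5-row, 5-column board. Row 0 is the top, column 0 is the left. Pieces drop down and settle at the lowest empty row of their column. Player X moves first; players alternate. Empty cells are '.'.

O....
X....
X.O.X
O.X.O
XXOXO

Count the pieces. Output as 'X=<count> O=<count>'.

X=7 O=6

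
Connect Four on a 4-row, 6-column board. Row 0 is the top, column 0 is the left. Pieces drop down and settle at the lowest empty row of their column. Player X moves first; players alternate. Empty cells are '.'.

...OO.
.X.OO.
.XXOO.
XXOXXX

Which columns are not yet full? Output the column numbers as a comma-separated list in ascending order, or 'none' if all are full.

Answer: 0,1,2,5

Derivation:
col 0: top cell = '.' → open
col 1: top cell = '.' → open
col 2: top cell = '.' → open
col 3: top cell = 'O' → FULL
col 4: top cell = 'O' → FULL
col 5: top cell = '.' → open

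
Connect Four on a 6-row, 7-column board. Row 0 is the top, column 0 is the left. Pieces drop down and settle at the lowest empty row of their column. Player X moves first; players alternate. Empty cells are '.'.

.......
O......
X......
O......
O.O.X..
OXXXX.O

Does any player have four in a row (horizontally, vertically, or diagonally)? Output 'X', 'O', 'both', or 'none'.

X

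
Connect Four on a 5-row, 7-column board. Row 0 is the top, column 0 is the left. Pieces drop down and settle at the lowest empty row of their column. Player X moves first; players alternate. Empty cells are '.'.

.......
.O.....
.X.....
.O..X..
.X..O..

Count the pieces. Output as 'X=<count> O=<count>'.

X=3 O=3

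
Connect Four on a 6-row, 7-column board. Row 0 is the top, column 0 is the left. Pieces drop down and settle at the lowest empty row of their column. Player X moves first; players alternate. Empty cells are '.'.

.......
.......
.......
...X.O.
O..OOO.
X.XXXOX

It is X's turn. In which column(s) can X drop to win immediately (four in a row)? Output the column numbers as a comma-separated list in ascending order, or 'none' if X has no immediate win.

col 0: drop X → no win
col 1: drop X → WIN!
col 2: drop X → no win
col 3: drop X → no win
col 4: drop X → no win
col 5: drop X → no win
col 6: drop X → no win

Answer: 1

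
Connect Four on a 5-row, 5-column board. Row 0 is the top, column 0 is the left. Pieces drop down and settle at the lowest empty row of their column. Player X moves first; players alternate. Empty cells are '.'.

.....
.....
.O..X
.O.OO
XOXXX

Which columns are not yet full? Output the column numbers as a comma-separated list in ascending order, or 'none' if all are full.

Answer: 0,1,2,3,4

Derivation:
col 0: top cell = '.' → open
col 1: top cell = '.' → open
col 2: top cell = '.' → open
col 3: top cell = '.' → open
col 4: top cell = '.' → open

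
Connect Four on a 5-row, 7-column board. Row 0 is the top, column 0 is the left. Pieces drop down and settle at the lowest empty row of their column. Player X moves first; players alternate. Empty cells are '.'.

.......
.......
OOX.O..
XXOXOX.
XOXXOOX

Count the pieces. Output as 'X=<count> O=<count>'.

X=9 O=8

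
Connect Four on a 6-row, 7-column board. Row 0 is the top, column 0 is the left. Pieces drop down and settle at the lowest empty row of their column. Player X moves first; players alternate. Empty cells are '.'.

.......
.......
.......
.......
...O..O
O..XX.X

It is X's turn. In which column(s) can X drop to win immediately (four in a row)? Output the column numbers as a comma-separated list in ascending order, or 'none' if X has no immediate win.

Answer: 5

Derivation:
col 0: drop X → no win
col 1: drop X → no win
col 2: drop X → no win
col 3: drop X → no win
col 4: drop X → no win
col 5: drop X → WIN!
col 6: drop X → no win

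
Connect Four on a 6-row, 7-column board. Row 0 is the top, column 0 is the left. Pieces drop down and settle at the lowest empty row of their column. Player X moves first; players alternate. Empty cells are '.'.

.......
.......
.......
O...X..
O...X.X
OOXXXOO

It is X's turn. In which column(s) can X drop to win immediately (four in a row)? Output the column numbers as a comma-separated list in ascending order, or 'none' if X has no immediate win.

col 0: drop X → no win
col 1: drop X → no win
col 2: drop X → no win
col 3: drop X → no win
col 4: drop X → WIN!
col 5: drop X → no win
col 6: drop X → no win

Answer: 4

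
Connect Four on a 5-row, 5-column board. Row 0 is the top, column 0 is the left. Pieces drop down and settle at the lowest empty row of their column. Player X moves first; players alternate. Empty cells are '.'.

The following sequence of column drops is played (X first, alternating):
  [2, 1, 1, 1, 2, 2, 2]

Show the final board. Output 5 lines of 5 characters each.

Answer: .....
..X..
.OO..
.XX..
.OX..

Derivation:
Move 1: X drops in col 2, lands at row 4
Move 2: O drops in col 1, lands at row 4
Move 3: X drops in col 1, lands at row 3
Move 4: O drops in col 1, lands at row 2
Move 5: X drops in col 2, lands at row 3
Move 6: O drops in col 2, lands at row 2
Move 7: X drops in col 2, lands at row 1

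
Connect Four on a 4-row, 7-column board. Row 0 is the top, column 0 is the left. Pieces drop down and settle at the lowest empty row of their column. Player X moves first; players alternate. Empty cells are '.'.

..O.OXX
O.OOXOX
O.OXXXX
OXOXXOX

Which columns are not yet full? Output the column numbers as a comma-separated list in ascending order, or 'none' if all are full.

Answer: 0,1,3

Derivation:
col 0: top cell = '.' → open
col 1: top cell = '.' → open
col 2: top cell = 'O' → FULL
col 3: top cell = '.' → open
col 4: top cell = 'O' → FULL
col 5: top cell = 'X' → FULL
col 6: top cell = 'X' → FULL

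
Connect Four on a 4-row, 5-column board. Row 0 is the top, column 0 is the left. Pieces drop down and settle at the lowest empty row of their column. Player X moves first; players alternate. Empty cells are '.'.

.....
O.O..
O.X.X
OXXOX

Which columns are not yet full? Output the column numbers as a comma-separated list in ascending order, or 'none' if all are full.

Answer: 0,1,2,3,4

Derivation:
col 0: top cell = '.' → open
col 1: top cell = '.' → open
col 2: top cell = '.' → open
col 3: top cell = '.' → open
col 4: top cell = '.' → open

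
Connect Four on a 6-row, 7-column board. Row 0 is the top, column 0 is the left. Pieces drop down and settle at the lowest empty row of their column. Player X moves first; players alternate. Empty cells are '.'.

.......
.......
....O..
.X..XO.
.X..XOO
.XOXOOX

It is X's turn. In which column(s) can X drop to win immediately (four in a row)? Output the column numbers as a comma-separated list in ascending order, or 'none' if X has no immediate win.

Answer: 1

Derivation:
col 0: drop X → no win
col 1: drop X → WIN!
col 2: drop X → no win
col 3: drop X → no win
col 4: drop X → no win
col 5: drop X → no win
col 6: drop X → no win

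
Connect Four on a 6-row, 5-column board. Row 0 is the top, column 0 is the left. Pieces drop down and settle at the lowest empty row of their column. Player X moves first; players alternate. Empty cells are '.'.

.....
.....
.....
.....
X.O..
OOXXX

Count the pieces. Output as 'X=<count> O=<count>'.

X=4 O=3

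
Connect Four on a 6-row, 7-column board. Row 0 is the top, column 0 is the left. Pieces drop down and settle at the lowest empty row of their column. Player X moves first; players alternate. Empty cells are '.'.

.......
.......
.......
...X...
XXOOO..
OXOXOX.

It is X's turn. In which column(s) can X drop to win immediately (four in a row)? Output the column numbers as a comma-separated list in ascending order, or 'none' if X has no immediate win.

Answer: none

Derivation:
col 0: drop X → no win
col 1: drop X → no win
col 2: drop X → no win
col 3: drop X → no win
col 4: drop X → no win
col 5: drop X → no win
col 6: drop X → no win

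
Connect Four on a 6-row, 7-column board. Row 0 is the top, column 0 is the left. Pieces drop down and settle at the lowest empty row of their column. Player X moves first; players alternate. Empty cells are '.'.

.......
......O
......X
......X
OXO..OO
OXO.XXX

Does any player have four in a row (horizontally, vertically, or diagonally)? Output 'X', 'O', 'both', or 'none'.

none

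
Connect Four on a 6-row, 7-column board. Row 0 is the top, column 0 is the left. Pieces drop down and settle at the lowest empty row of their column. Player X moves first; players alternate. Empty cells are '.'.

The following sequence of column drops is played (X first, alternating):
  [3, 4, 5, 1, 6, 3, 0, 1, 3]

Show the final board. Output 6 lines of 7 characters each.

Move 1: X drops in col 3, lands at row 5
Move 2: O drops in col 4, lands at row 5
Move 3: X drops in col 5, lands at row 5
Move 4: O drops in col 1, lands at row 5
Move 5: X drops in col 6, lands at row 5
Move 6: O drops in col 3, lands at row 4
Move 7: X drops in col 0, lands at row 5
Move 8: O drops in col 1, lands at row 4
Move 9: X drops in col 3, lands at row 3

Answer: .......
.......
.......
...X...
.O.O...
XO.XOXX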